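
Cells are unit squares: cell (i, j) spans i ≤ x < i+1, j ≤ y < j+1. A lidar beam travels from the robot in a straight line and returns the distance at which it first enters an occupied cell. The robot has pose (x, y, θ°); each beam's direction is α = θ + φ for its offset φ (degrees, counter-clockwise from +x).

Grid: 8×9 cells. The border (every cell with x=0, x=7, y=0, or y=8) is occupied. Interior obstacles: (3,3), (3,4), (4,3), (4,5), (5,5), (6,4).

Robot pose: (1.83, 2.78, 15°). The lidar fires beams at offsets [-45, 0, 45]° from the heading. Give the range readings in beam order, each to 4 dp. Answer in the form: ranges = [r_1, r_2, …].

beam 1: φ=-45°, α=330°
  direction (0.8660, -0.5000); cell (1,2); t to first gridline: x 0.1963, y 1.5600 (then +1.1547 / +2.0000)
    (2,2) via x @ 0.1963
    (3,2) via x @ 1.3510
    (3,1) via y @ 1.5600
    (4,1) via x @ 2.5057
    (4,0) via y @ 3.5600  # hit
  → r_1 = 3.5600
beam 2: φ=0°, α=15°
  direction (0.9659, 0.2588); cell (1,2); t to first gridline: x 0.1760, y 0.8500 (then +1.0353 / +3.8637)
    (2,2) via x @ 0.1760
    (2,3) via y @ 0.8500
    (3,3) via x @ 1.2113  # hit
  → r_2 = 1.2113
beam 3: φ=45°, α=60°
  direction (0.5000, 0.8660); cell (1,2); t to first gridline: x 0.3400, y 0.2540 (then +2.0000 / +1.1547)
    (1,3) via y @ 0.2540
    (2,3) via x @ 0.3400
    (2,4) via y @ 1.4087
    (3,4) via x @ 2.3400  # hit
  → r_3 = 2.3400

ranges = [3.5600, 1.2113, 2.3400]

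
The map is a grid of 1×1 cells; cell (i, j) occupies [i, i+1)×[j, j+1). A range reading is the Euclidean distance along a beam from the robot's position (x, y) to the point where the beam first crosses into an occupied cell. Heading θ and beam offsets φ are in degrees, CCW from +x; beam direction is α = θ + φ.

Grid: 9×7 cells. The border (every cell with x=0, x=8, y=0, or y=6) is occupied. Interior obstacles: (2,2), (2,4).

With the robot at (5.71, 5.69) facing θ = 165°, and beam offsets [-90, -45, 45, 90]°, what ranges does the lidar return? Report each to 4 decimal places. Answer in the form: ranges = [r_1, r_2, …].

beam 1: φ=-90°, α=75°
  d=(0.2588,0.9659)  start (5,5)  tX=1.1205 tY=0.3209  stride 1/|dx|=3.8637 1/|dy|=1.0353
    cross y-line → (5,6), t=0.3209 (wall)
  → r_1 = 0.3209
beam 2: φ=-45°, α=120°
  d=(-0.5000,0.8660)  start (5,5)  tX=1.4200 tY=0.3580  stride 1/|dx|=2.0000 1/|dy|=1.1547
    cross y-line → (5,6), t=0.3580 (wall)
  → r_2 = 0.3580
beam 3: φ=45°, α=210°
  d=(-0.8660,-0.5000)  start (5,5)  tX=0.8198 tY=1.3800  stride 1/|dx|=1.1547 1/|dy|=2.0000
    cross x-line → (4,5), t=0.8198
    cross y-line → (4,4), t=1.3800
    cross x-line → (3,4), t=1.9745
    cross x-line → (2,4), t=3.1292 (wall)
  → r_3 = 3.1292
beam 4: φ=90°, α=255°
  d=(-0.2588,-0.9659)  start (5,5)  tX=2.7432 tY=0.7143  stride 1/|dx|=3.8637 1/|dy|=1.0353
    cross y-line → (5,4), t=0.7143
    cross y-line → (5,3), t=1.7496
    cross x-line → (4,3), t=2.7432
    cross y-line → (4,2), t=2.7849
    cross y-line → (4,1), t=3.8202
    cross y-line → (4,0), t=4.8554 (wall)
  → r_4 = 4.8554

ranges = [0.3209, 0.3580, 3.1292, 4.8554]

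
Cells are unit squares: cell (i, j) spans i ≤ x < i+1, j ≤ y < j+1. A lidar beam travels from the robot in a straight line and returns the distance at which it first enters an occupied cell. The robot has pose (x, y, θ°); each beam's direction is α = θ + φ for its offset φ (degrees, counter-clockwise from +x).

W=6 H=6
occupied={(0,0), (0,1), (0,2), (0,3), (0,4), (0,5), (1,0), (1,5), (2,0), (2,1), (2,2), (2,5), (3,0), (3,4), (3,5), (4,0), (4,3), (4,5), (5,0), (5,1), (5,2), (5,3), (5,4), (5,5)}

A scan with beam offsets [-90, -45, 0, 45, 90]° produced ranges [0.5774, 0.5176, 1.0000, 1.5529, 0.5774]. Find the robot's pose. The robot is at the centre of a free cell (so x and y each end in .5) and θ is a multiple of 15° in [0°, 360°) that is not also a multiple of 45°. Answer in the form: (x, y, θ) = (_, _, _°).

Candidates: 12 free-cell centres × 16 headings = 192 poses. Raycast each; keep the one whose scan matches to 4 dp.
  (4.5, 2.5, 195°): beam 1 = 0.5176 ≠ 0.5774 ✗
  (4.5, 2.5, 240°): beam 1 = 4.0415 ≠ 0.5774 ✗
  (3.5, 3.5, 60°): beam 3 = 0.5774 ≠ 1.0000 ✗
  …
  (1.5, 2.5, 240°): r_1=0.5774, r_2=0.5176, r_3=1.0000, r_4=1.5529, r_5=0.5774 — all match ✓
Unique over the lattice → pose = (1.5, 2.5, 240°).

(x, y, θ) = (1.5, 2.5, 240°)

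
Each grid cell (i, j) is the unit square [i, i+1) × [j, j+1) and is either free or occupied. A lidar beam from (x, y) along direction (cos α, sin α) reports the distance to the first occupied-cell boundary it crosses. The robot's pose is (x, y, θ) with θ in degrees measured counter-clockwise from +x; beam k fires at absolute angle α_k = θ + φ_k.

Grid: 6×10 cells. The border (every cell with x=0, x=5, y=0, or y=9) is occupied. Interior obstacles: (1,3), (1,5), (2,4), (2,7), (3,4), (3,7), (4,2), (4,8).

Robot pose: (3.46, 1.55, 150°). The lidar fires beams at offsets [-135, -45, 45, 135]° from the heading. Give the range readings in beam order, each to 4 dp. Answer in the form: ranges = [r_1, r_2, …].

beam 1: φ=-135°, α=15°
  dir = (cos 15°, sin 15°) = (0.9659, 0.2588); from cell (3,1)
  next x-line at t=0.5590, next y-line at t=1.7387; Δt_x=1.0353, Δt_y=3.8637
    x: enter (4,1) at t=0.5590
    x: enter (5,1) at t=1.5943 ← occupied
  → r_1 = 1.5943
beam 2: φ=-45°, α=105°
  dir = (cos 105°, sin 105°) = (-0.2588, 0.9659); from cell (3,1)
  next x-line at t=1.7773, next y-line at t=0.4659; Δt_x=3.8637, Δt_y=1.0353
    y: enter (3,2) at t=0.4659
    y: enter (3,3) at t=1.5012
    x: enter (2,3) at t=1.7773
    y: enter (2,4) at t=2.5364 ← occupied
  → r_2 = 2.5364
beam 3: φ=45°, α=195°
  dir = (cos 195°, sin 195°) = (-0.9659, -0.2588); from cell (3,1)
  next x-line at t=0.4762, next y-line at t=2.1250; Δt_x=1.0353, Δt_y=3.8637
    x: enter (2,1) at t=0.4762
    x: enter (1,1) at t=1.5115
    y: enter (1,0) at t=2.1250 ← occupied
  → r_3 = 2.1250
beam 4: φ=135°, α=285°
  dir = (cos 285°, sin 285°) = (0.2588, -0.9659); from cell (3,1)
  next x-line at t=2.0864, next y-line at t=0.5694; Δt_x=3.8637, Δt_y=1.0353
    y: enter (3,0) at t=0.5694 ← occupied
  → r_4 = 0.5694

ranges = [1.5943, 2.5364, 2.1250, 0.5694]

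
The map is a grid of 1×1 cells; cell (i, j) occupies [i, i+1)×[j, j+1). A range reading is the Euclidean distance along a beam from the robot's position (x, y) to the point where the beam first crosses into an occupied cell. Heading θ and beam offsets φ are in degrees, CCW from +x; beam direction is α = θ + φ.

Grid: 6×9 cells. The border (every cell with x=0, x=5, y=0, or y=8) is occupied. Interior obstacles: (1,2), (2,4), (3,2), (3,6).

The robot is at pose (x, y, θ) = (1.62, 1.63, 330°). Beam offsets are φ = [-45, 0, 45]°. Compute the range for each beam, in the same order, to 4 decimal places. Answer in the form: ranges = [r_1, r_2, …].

beam 1: φ=-45°, α=285°
  cosα=0.2588 sinα=-0.9659 | (1,1) | tMaxX 1.4682 tMaxY 0.6522 | tΔX 3.8637 tΔY 1.0353
    t=0.6522 [y] (1,0) — stop
  → r_1 = 0.6522
beam 2: φ=0°, α=330°
  cosα=0.8660 sinα=-0.5000 | (1,1) | tMaxX 0.4388 tMaxY 1.2600 | tΔX 1.1547 tΔY 2.0000
    t=0.4388 [x] (2,1)
    t=1.2600 [y] (2,0) — stop
  → r_2 = 1.2600
beam 3: φ=45°, α=15°
  cosα=0.9659 sinα=0.2588 | (1,1) | tMaxX 0.3934 tMaxY 1.4296 | tΔX 1.0353 tΔY 3.8637
    t=0.3934 [x] (2,1)
    t=1.4287 [x] (3,1)
    t=1.4296 [y] (3,2) — stop
  → r_3 = 1.4296

ranges = [0.6522, 1.2600, 1.4296]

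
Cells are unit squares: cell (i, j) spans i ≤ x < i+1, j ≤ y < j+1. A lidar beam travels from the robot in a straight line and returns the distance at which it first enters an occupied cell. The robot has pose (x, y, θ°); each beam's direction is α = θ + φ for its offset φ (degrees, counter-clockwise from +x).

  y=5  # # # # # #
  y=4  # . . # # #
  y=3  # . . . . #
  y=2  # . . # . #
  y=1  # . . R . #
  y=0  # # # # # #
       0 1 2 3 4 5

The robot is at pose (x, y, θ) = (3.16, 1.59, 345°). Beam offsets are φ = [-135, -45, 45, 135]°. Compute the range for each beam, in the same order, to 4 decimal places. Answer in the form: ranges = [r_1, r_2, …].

ranges = [1.1800, 0.6813, 0.8200, 3.9375]

beam 1: φ=-135°, α=210°
  d=(-0.8660,-0.5000)  start (3,1)  tX=0.1848 tY=1.1800  stride 1/|dx|=1.1547 1/|dy|=2.0000
    cross x-line → (2,1), t=0.1848
    cross y-line → (2,0), t=1.1800 (wall)
  → r_1 = 1.1800
beam 2: φ=-45°, α=300°
  d=(0.5000,-0.8660)  start (3,1)  tX=1.6800 tY=0.6813  stride 1/|dx|=2.0000 1/|dy|=1.1547
    cross y-line → (3,0), t=0.6813 (wall)
  → r_2 = 0.6813
beam 3: φ=45°, α=30°
  d=(0.8660,0.5000)  start (3,1)  tX=0.9699 tY=0.8200  stride 1/|dx|=1.1547 1/|dy|=2.0000
    cross y-line → (3,2), t=0.8200 (wall)
  → r_3 = 0.8200
beam 4: φ=135°, α=120°
  d=(-0.5000,0.8660)  start (3,1)  tX=0.3200 tY=0.4734  stride 1/|dx|=2.0000 1/|dy|=1.1547
    cross x-line → (2,1), t=0.3200
    cross y-line → (2,2), t=0.4734
    cross y-line → (2,3), t=1.6281
    cross x-line → (1,3), t=2.3200
    cross y-line → (1,4), t=2.7828
    cross y-line → (1,5), t=3.9375 (wall)
  → r_4 = 3.9375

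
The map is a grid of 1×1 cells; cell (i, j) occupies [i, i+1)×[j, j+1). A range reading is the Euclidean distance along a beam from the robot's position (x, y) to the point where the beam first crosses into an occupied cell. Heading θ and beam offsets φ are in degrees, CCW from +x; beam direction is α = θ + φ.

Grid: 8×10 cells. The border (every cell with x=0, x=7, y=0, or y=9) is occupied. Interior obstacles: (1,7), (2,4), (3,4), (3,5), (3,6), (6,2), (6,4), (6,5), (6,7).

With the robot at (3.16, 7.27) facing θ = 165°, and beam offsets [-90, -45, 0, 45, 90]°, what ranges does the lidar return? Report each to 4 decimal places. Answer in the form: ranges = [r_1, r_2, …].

beam 1: φ=-90°, α=75°
  direction (0.2588, 0.9659); cell (3,7); t to first gridline: x 3.2455, y 0.7558 (then +3.8637 / +1.0353)
    (3,8) via y @ 0.7558
    (3,9) via y @ 1.7910  # hit
  → r_1 = 1.7910
beam 2: φ=-45°, α=120°
  direction (-0.5000, 0.8660); cell (3,7); t to first gridline: x 0.3200, y 0.8429 (then +2.0000 / +1.1547)
    (2,7) via x @ 0.3200
    (2,8) via y @ 0.8429
    (2,9) via y @ 1.9976  # hit
  → r_2 = 1.9976
beam 3: φ=0°, α=165°
  direction (-0.9659, 0.2588); cell (3,7); t to first gridline: x 0.1656, y 2.8205 (then +1.0353 / +3.8637)
    (2,7) via x @ 0.1656
    (1,7) via x @ 1.2009  # hit
  → r_3 = 1.2009
beam 4: φ=45°, α=210°
  direction (-0.8660, -0.5000); cell (3,7); t to first gridline: x 0.1848, y 0.5400 (then +1.1547 / +2.0000)
    (2,7) via x @ 0.1848
    (2,6) via y @ 0.5400
    (1,6) via x @ 1.3395
    (0,6) via x @ 2.4942  # hit
  → r_4 = 2.4942
beam 5: φ=90°, α=255°
  direction (-0.2588, -0.9659); cell (3,7); t to first gridline: x 0.6182, y 0.2795 (then +3.8637 / +1.0353)
    (3,6) via y @ 0.2795  # hit
  → r_5 = 0.2795

ranges = [1.7910, 1.9976, 1.2009, 2.4942, 0.2795]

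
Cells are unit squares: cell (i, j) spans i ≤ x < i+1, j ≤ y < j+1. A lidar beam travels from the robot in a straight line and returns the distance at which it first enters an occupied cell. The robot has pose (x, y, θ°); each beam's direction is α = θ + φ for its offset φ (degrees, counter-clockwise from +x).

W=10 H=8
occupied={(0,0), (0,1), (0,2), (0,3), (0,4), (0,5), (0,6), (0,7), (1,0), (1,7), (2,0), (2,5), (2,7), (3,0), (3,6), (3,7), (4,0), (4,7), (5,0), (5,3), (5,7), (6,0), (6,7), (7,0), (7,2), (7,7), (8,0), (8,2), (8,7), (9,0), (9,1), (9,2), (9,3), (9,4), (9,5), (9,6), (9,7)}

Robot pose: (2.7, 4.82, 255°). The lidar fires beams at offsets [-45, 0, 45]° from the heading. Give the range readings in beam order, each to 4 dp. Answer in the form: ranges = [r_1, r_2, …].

beam 1: φ=-45°, α=210°
  direction (-0.8660, -0.5000); cell (2,4); t to first gridline: x 0.8083, y 1.6400 (then +1.1547 / +2.0000)
    (1,4) via x @ 0.8083
    (1,3) via y @ 1.6400
    (0,3) via x @ 1.9630  # hit
  → r_1 = 1.9630
beam 2: φ=0°, α=255°
  direction (-0.2588, -0.9659); cell (2,4); t to first gridline: x 2.7046, y 0.8489 (then +3.8637 / +1.0353)
    (2,3) via y @ 0.8489
    (2,2) via y @ 1.8842
    (1,2) via x @ 2.7046
    (1,1) via y @ 2.9195
    (1,0) via y @ 3.9548  # hit
  → r_2 = 3.9548
beam 3: φ=45°, α=300°
  direction (0.5000, -0.8660); cell (2,4); t to first gridline: x 0.6000, y 0.9469 (then +2.0000 / +1.1547)
    (3,4) via x @ 0.6000
    (3,3) via y @ 0.9469
    (3,2) via y @ 2.1016
    (4,2) via x @ 2.6000
    (4,1) via y @ 3.2563
    (4,0) via y @ 4.4110  # hit
  → r_3 = 4.4110

ranges = [1.9630, 3.9548, 4.4110]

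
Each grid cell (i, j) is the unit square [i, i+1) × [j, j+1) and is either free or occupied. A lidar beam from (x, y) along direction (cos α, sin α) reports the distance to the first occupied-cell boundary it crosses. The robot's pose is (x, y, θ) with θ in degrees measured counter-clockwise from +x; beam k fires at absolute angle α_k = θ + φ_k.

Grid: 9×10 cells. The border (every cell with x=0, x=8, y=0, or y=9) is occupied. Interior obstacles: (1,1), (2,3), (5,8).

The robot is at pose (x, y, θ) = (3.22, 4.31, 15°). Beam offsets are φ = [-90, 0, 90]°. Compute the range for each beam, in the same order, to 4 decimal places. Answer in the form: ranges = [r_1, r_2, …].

beam 1: φ=-90°, α=285°
  d=(0.2588,-0.9659)  start (3,4)  tX=3.0137 tY=0.3209  stride 1/|dx|=3.8637 1/|dy|=1.0353
    cross y-line → (3,3), t=0.3209
    cross y-line → (3,2), t=1.3562
    cross y-line → (3,1), t=2.3915
    cross x-line → (4,1), t=3.0137
    cross y-line → (4,0), t=3.4268 (wall)
  → r_1 = 3.4268
beam 2: φ=0°, α=15°
  d=(0.9659,0.2588)  start (3,4)  tX=0.8075 tY=2.6660  stride 1/|dx|=1.0353 1/|dy|=3.8637
    cross x-line → (4,4), t=0.8075
    cross x-line → (5,4), t=1.8428
    cross y-line → (5,5), t=2.6660
    cross x-line → (6,5), t=2.8781
    cross x-line → (7,5), t=3.9133
    cross x-line → (8,5), t=4.9486 (wall)
  → r_2 = 4.9486
beam 3: φ=90°, α=105°
  d=(-0.2588,0.9659)  start (3,4)  tX=0.8500 tY=0.7143  stride 1/|dx|=3.8637 1/|dy|=1.0353
    cross y-line → (3,5), t=0.7143
    cross x-line → (2,5), t=0.8500
    cross y-line → (2,6), t=1.7496
    cross y-line → (2,7), t=2.7849
    cross y-line → (2,8), t=3.8202
    cross x-line → (1,8), t=4.7137
    cross y-line → (1,9), t=4.8554 (wall)
  → r_3 = 4.8554

ranges = [3.4268, 4.9486, 4.8554]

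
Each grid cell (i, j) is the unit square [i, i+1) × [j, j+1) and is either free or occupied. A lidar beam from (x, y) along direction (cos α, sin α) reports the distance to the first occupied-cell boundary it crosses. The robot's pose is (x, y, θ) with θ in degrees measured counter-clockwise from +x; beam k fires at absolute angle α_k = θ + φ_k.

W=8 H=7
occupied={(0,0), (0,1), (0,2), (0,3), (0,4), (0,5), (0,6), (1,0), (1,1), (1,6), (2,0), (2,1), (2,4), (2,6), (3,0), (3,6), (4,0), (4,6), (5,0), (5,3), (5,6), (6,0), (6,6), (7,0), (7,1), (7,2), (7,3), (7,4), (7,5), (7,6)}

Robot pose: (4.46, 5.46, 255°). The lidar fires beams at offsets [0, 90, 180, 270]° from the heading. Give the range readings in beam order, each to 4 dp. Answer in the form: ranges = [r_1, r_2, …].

ranges = [4.6173, 2.6296, 0.5590, 2.0864]

beam 1: φ=0°, α=255°
  cosα=-0.2588 sinα=-0.9659 | (4,5) | tMaxX 1.7773 tMaxY 0.4762 | tΔX 3.8637 tΔY 1.0353
    t=0.4762 [y] (4,4)
    t=1.5115 [y] (4,3)
    t=1.7773 [x] (3,3)
    t=2.5468 [y] (3,2)
    t=3.5821 [y] (3,1)
    t=4.6173 [y] (3,0) — stop
  → r_1 = 4.6173
beam 2: φ=90°, α=345°
  cosα=0.9659 sinα=-0.2588 | (4,5) | tMaxX 0.5590 tMaxY 1.7773 | tΔX 1.0353 tΔY 3.8637
    t=0.5590 [x] (5,5)
    t=1.5943 [x] (6,5)
    t=1.7773 [y] (6,4)
    t=2.6296 [x] (7,4) — stop
  → r_2 = 2.6296
beam 3: φ=180°, α=75°
  cosα=0.2588 sinα=0.9659 | (4,5) | tMaxX 2.0864 tMaxY 0.5590 | tΔX 3.8637 tΔY 1.0353
    t=0.5590 [y] (4,6) — stop
  → r_3 = 0.5590
beam 4: φ=270°, α=165°
  cosα=-0.9659 sinα=0.2588 | (4,5) | tMaxX 0.4762 tMaxY 2.0864 | tΔX 1.0353 tΔY 3.8637
    t=0.4762 [x] (3,5)
    t=1.5115 [x] (2,5)
    t=2.0864 [y] (2,6) — stop
  → r_4 = 2.0864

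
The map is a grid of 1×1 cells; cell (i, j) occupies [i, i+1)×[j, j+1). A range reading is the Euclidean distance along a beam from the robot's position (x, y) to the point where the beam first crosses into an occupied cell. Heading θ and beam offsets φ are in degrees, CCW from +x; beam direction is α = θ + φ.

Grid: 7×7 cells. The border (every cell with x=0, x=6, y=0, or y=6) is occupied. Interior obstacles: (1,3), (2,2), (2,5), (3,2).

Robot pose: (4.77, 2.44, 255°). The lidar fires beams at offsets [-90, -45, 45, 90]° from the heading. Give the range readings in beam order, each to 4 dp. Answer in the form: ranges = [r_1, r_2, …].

ranges = [0.7972, 2.8800, 1.6628, 1.2734]

beam 1: φ=-90°, α=165°
  d=(-0.9659,0.2588)  start (4,2)  tX=0.7972 tY=2.1637  stride 1/|dx|=1.0353 1/|dy|=3.8637
    cross x-line → (3,2), t=0.7972 (wall)
  → r_1 = 0.7972
beam 2: φ=-45°, α=210°
  d=(-0.8660,-0.5000)  start (4,2)  tX=0.8891 tY=0.8800  stride 1/|dx|=1.1547 1/|dy|=2.0000
    cross y-line → (4,1), t=0.8800
    cross x-line → (3,1), t=0.8891
    cross x-line → (2,1), t=2.0438
    cross y-line → (2,0), t=2.8800 (wall)
  → r_2 = 2.8800
beam 3: φ=45°, α=300°
  d=(0.5000,-0.8660)  start (4,2)  tX=0.4600 tY=0.5081  stride 1/|dx|=2.0000 1/|dy|=1.1547
    cross x-line → (5,2), t=0.4600
    cross y-line → (5,1), t=0.5081
    cross y-line → (5,0), t=1.6628 (wall)
  → r_3 = 1.6628
beam 4: φ=90°, α=345°
  d=(0.9659,-0.2588)  start (4,2)  tX=0.2381 tY=1.7000  stride 1/|dx|=1.0353 1/|dy|=3.8637
    cross x-line → (5,2), t=0.2381
    cross x-line → (6,2), t=1.2734 (wall)
  → r_4 = 1.2734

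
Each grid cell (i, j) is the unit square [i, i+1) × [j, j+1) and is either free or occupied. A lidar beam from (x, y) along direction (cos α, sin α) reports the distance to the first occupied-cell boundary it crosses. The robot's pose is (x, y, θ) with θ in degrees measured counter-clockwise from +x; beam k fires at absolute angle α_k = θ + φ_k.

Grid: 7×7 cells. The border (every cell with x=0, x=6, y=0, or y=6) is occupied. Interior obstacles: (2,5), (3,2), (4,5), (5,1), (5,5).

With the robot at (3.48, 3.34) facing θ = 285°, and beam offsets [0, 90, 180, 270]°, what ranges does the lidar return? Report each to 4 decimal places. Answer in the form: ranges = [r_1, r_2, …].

beam 1: φ=0°, α=285°
  dir = (cos 285°, sin 285°) = (0.2588, -0.9659); from cell (3,3)
  next x-line at t=2.0091, next y-line at t=0.3520; Δt_x=3.8637, Δt_y=1.0353
    y: enter (3,2) at t=0.3520 ← occupied
  → r_1 = 0.3520
beam 2: φ=90°, α=15°
  dir = (cos 15°, sin 15°) = (0.9659, 0.2588); from cell (3,3)
  next x-line at t=0.5383, next y-line at t=2.5500; Δt_x=1.0353, Δt_y=3.8637
    x: enter (4,3) at t=0.5383
    x: enter (5,3) at t=1.5736
    y: enter (5,4) at t=2.5500
    x: enter (6,4) at t=2.6089 ← occupied
  → r_2 = 2.6089
beam 3: φ=180°, α=105°
  dir = (cos 105°, sin 105°) = (-0.2588, 0.9659); from cell (3,3)
  next x-line at t=1.8546, next y-line at t=0.6833; Δt_x=3.8637, Δt_y=1.0353
    y: enter (3,4) at t=0.6833
    y: enter (3,5) at t=1.7186
    x: enter (2,5) at t=1.8546 ← occupied
  → r_3 = 1.8546
beam 4: φ=270°, α=195°
  dir = (cos 195°, sin 195°) = (-0.9659, -0.2588); from cell (3,3)
  next x-line at t=0.4969, next y-line at t=1.3137; Δt_x=1.0353, Δt_y=3.8637
    x: enter (2,3) at t=0.4969
    y: enter (2,2) at t=1.3137
    x: enter (1,2) at t=1.5322
    x: enter (0,2) at t=2.5675 ← occupied
  → r_4 = 2.5675

ranges = [0.3520, 2.6089, 1.8546, 2.5675]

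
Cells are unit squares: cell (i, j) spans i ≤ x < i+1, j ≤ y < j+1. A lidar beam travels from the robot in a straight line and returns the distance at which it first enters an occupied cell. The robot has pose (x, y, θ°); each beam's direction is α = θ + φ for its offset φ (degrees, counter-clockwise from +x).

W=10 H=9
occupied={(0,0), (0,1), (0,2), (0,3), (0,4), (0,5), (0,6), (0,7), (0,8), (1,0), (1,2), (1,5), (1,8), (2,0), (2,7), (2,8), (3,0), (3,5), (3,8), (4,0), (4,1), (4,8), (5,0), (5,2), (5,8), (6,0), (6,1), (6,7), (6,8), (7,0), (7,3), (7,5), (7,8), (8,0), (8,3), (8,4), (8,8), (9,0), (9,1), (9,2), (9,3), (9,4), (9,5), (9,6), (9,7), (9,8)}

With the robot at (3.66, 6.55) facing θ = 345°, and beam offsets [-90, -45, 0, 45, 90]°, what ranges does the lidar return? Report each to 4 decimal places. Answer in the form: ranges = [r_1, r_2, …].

beam 1: φ=-90°, α=255°
  d=(-0.2588,-0.9659)  start (3,6)  tX=2.5500 tY=0.5694  stride 1/|dx|=3.8637 1/|dy|=1.0353
    cross y-line → (3,5), t=0.5694 (wall)
  → r_1 = 0.5694
beam 2: φ=-45°, α=300°
  d=(0.5000,-0.8660)  start (3,6)  tX=0.6800 tY=0.6351  stride 1/|dx|=2.0000 1/|dy|=1.1547
    cross y-line → (3,5), t=0.6351 (wall)
  → r_2 = 0.6351
beam 3: φ=0°, α=345°
  d=(0.9659,-0.2588)  start (3,6)  tX=0.3520 tY=2.1250  stride 1/|dx|=1.0353 1/|dy|=3.8637
    cross x-line → (4,6), t=0.3520
    cross x-line → (5,6), t=1.3873
    cross y-line → (5,5), t=2.1250
    cross x-line → (6,5), t=2.4225
    cross x-line → (7,5), t=3.4578 (wall)
  → r_3 = 3.4578
beam 4: φ=45°, α=30°
  d=(0.8660,0.5000)  start (3,6)  tX=0.3926 tY=0.9000  stride 1/|dx|=1.1547 1/|dy|=2.0000
    cross x-line → (4,6), t=0.3926
    cross y-line → (4,7), t=0.9000
    cross x-line → (5,7), t=1.5473
    cross x-line → (6,7), t=2.7020 (wall)
  → r_4 = 2.7020
beam 5: φ=90°, α=75°
  d=(0.2588,0.9659)  start (3,6)  tX=1.3137 tY=0.4659  stride 1/|dx|=3.8637 1/|dy|=1.0353
    cross y-line → (3,7), t=0.4659
    cross x-line → (4,7), t=1.3137
    cross y-line → (4,8), t=1.5012 (wall)
  → r_5 = 1.5012

ranges = [0.5694, 0.6351, 3.4578, 2.7020, 1.5012]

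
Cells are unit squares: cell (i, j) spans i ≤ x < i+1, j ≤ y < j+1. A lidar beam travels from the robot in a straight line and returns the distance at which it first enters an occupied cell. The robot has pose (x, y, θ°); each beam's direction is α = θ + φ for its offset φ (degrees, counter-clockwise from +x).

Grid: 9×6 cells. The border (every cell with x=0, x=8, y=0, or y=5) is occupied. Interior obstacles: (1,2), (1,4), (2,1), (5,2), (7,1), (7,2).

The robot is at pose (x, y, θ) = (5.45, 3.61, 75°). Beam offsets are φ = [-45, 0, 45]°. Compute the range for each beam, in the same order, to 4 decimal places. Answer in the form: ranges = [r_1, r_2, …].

beam 1: φ=-45°, α=30°
  d=(0.8660,0.5000)  start (5,3)  tX=0.6351 tY=0.7800  stride 1/|dx|=1.1547 1/|dy|=2.0000
    cross x-line → (6,3), t=0.6351
    cross y-line → (6,4), t=0.7800
    cross x-line → (7,4), t=1.7898
    cross y-line → (7,5), t=2.7800 (wall)
  → r_1 = 2.7800
beam 2: φ=0°, α=75°
  d=(0.2588,0.9659)  start (5,3)  tX=2.1250 tY=0.4038  stride 1/|dx|=3.8637 1/|dy|=1.0353
    cross y-line → (5,4), t=0.4038
    cross y-line → (5,5), t=1.4390 (wall)
  → r_2 = 1.4390
beam 3: φ=45°, α=120°
  d=(-0.5000,0.8660)  start (5,3)  tX=0.9000 tY=0.4503  stride 1/|dx|=2.0000 1/|dy|=1.1547
    cross y-line → (5,4), t=0.4503
    cross x-line → (4,4), t=0.9000
    cross y-line → (4,5), t=1.6050 (wall)
  → r_3 = 1.6050

ranges = [2.7800, 1.4390, 1.6050]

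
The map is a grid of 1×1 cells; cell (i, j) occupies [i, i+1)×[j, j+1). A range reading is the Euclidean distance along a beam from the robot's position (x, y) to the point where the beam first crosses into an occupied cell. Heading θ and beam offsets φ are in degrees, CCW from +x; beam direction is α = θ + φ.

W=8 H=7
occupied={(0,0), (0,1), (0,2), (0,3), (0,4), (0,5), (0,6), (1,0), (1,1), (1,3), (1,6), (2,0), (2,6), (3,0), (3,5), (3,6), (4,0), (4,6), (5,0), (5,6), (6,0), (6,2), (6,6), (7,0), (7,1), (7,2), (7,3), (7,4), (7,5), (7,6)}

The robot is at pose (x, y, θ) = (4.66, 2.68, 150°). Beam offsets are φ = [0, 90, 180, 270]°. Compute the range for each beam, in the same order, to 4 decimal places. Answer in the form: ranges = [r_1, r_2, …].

ranges = [4.2262, 1.9399, 2.7020, 3.8336]

beam 1: φ=0°, α=150°
  cosα=-0.8660 sinα=0.5000 | (4,2) | tMaxX 0.7621 tMaxY 0.6400 | tΔX 1.1547 tΔY 2.0000
    t=0.6400 [y] (4,3)
    t=0.7621 [x] (3,3)
    t=1.9168 [x] (2,3)
    t=2.6400 [y] (2,4)
    t=3.0715 [x] (1,4)
    t=4.2262 [x] (0,4) — stop
  → r_1 = 4.2262
beam 2: φ=90°, α=240°
  cosα=-0.5000 sinα=-0.8660 | (4,2) | tMaxX 1.3200 tMaxY 0.7852 | tΔX 2.0000 tΔY 1.1547
    t=0.7852 [y] (4,1)
    t=1.3200 [x] (3,1)
    t=1.9399 [y] (3,0) — stop
  → r_2 = 1.9399
beam 3: φ=180°, α=330°
  cosα=0.8660 sinα=-0.5000 | (4,2) | tMaxX 0.3926 tMaxY 1.3600 | tΔX 1.1547 tΔY 2.0000
    t=0.3926 [x] (5,2)
    t=1.3600 [y] (5,1)
    t=1.5473 [x] (6,1)
    t=2.7020 [x] (7,1) — stop
  → r_3 = 2.7020
beam 4: φ=270°, α=60°
  cosα=0.5000 sinα=0.8660 | (4,2) | tMaxX 0.6800 tMaxY 0.3695 | tΔX 2.0000 tΔY 1.1547
    t=0.3695 [y] (4,3)
    t=0.6800 [x] (5,3)
    t=1.5242 [y] (5,4)
    t=2.6789 [y] (5,5)
    t=2.6800 [x] (6,5)
    t=3.8336 [y] (6,6) — stop
  → r_4 = 3.8336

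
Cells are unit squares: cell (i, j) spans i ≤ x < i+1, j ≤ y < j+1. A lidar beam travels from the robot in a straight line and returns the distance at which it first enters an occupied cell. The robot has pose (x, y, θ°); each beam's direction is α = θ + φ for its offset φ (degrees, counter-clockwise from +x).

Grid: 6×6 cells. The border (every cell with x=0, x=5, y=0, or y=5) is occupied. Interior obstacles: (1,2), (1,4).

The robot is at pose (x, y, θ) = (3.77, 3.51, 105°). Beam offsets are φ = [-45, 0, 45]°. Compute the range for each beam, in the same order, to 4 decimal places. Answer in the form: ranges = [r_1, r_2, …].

beam 1: φ=-45°, α=60°
  direction (0.5000, 0.8660); cell (3,3); t to first gridline: x 0.4600, y 0.5658 (then +2.0000 / +1.1547)
    (4,3) via x @ 0.4600
    (4,4) via y @ 0.5658
    (4,5) via y @ 1.7205  # hit
  → r_1 = 1.7205
beam 2: φ=0°, α=105°
  direction (-0.2588, 0.9659); cell (3,3); t to first gridline: x 2.9751, y 0.5073 (then +3.8637 / +1.0353)
    (3,4) via y @ 0.5073
    (3,5) via y @ 1.5426  # hit
  → r_2 = 1.5426
beam 3: φ=45°, α=150°
  direction (-0.8660, 0.5000); cell (3,3); t to first gridline: x 0.8891, y 0.9800 (then +1.1547 / +2.0000)
    (2,3) via x @ 0.8891
    (2,4) via y @ 0.9800
    (1,4) via x @ 2.0438  # hit
  → r_3 = 2.0438

ranges = [1.7205, 1.5426, 2.0438]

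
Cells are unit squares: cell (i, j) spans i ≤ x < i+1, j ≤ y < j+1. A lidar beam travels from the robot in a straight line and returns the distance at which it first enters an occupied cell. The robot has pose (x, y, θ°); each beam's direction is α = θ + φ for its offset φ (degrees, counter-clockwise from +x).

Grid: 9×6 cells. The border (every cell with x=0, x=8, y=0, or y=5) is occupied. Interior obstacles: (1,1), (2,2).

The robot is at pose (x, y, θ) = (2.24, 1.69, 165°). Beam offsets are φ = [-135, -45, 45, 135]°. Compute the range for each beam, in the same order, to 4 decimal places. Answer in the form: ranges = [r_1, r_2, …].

ranges = [0.6200, 0.3580, 0.2771, 0.7967]

beam 1: φ=-135°, α=30°
  direction (0.8660, 0.5000); cell (2,1); t to first gridline: x 0.8776, y 0.6200 (then +1.1547 / +2.0000)
    (2,2) via y @ 0.6200  # hit
  → r_1 = 0.6200
beam 2: φ=-45°, α=120°
  direction (-0.5000, 0.8660); cell (2,1); t to first gridline: x 0.4800, y 0.3580 (then +2.0000 / +1.1547)
    (2,2) via y @ 0.3580  # hit
  → r_2 = 0.3580
beam 3: φ=45°, α=210°
  direction (-0.8660, -0.5000); cell (2,1); t to first gridline: x 0.2771, y 1.3800 (then +1.1547 / +2.0000)
    (1,1) via x @ 0.2771  # hit
  → r_3 = 0.2771
beam 4: φ=135°, α=300°
  direction (0.5000, -0.8660); cell (2,1); t to first gridline: x 1.5200, y 0.7967 (then +2.0000 / +1.1547)
    (2,0) via y @ 0.7967  # hit
  → r_4 = 0.7967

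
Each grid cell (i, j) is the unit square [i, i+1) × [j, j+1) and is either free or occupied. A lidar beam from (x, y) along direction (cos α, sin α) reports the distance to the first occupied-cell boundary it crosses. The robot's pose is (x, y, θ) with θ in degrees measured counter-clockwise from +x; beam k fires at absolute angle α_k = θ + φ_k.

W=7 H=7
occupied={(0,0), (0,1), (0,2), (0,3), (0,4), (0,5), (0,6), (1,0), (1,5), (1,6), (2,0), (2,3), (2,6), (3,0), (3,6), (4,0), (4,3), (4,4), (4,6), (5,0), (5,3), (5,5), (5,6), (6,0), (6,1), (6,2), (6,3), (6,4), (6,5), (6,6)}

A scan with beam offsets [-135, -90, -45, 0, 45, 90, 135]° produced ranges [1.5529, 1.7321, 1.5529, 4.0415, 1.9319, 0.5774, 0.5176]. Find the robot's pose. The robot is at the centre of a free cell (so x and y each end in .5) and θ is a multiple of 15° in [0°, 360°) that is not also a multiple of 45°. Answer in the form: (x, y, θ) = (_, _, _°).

The pose lattice has 19·16 = 304 candidates. Test each by forward raycasting.
  (3.5, 4.5, 30°): beam 1 = 3.6235 ≠ 1.5529 ✗
  (1.5, 2.5, 75°): beam 1 = 1.7321 ≠ 1.5529 ✗
  (4.5, 2.5, 60°): beam 4 = 0.5774 ≠ 4.0415 ✗
  …
  (4.5, 1.5, 150°): r_1=1.5529, r_2=1.7321, r_3=1.5529, r_4=4.0415, r_5=1.9319, r_6=0.5774, r_7=0.5176 — all match ✓
No second candidate reproduces the full scan.

(x, y, θ) = (4.5, 1.5, 150°)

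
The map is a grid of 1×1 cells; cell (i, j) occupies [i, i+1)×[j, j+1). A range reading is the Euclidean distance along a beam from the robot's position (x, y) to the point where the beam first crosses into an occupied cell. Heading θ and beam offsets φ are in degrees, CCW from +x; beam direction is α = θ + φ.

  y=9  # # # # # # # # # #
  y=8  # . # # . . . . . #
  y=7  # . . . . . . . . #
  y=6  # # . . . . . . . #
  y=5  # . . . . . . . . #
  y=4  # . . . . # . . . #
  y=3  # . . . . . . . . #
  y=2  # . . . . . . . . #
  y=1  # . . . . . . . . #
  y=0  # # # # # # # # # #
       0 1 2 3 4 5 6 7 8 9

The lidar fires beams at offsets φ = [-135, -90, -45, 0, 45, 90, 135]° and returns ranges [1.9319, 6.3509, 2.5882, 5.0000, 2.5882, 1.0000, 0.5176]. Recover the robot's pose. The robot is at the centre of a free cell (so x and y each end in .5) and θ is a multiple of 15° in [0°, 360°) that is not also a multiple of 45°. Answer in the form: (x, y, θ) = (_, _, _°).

The pose lattice has 60·16 = 960 candidates. Test each by forward raycasting.
  (7.5, 4.5, 150°): beam 1 = 1.5529 ≠ 1.9319 ✗
  (4.5, 1.5, 150°): beam 1 = 4.6587 ≠ 1.9319 ✗
  (3.5, 2.5, 240°): beam 1 = 5.6940 ≠ 1.9319 ✗
  …
  (8.5, 3.5, 210°): r_1=1.9319, r_2=6.3509, r_3=2.5882, r_4=5.0000, r_5=2.5882, r_6=1.0000, r_7=0.5176 — all match ✓
Unique over the lattice → pose = (8.5, 3.5, 210°).

(x, y, θ) = (8.5, 3.5, 210°)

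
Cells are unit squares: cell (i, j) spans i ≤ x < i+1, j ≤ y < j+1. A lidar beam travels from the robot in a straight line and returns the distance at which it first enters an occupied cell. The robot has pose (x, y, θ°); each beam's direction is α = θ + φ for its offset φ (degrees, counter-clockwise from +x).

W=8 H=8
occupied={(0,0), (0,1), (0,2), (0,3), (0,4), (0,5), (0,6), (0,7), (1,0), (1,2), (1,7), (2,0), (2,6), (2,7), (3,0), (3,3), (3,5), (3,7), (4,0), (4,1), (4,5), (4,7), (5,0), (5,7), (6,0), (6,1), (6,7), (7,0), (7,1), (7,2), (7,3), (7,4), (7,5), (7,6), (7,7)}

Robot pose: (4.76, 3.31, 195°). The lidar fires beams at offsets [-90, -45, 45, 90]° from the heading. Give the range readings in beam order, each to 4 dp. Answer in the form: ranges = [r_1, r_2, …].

beam 1: φ=-90°, α=105°
  d=(-0.2588,0.9659)  start (4,3)  tX=2.9364 tY=0.7143  stride 1/|dx|=3.8637 1/|dy|=1.0353
    cross y-line → (4,4), t=0.7143
    cross y-line → (4,5), t=1.7496 (wall)
  → r_1 = 1.7496
beam 2: φ=-45°, α=150°
  d=(-0.8660,0.5000)  start (4,3)  tX=0.8776 tY=1.3800  stride 1/|dx|=1.1547 1/|dy|=2.0000
    cross x-line → (3,3), t=0.8776 (wall)
  → r_2 = 0.8776
beam 3: φ=45°, α=240°
  d=(-0.5000,-0.8660)  start (4,3)  tX=1.5200 tY=0.3580  stride 1/|dx|=2.0000 1/|dy|=1.1547
    cross y-line → (4,2), t=0.3580
    cross y-line → (4,1), t=1.5127 (wall)
  → r_3 = 1.5127
beam 4: φ=90°, α=285°
  d=(0.2588,-0.9659)  start (4,3)  tX=0.9273 tY=0.3209  stride 1/|dx|=3.8637 1/|dy|=1.0353
    cross y-line → (4,2), t=0.3209
    cross x-line → (5,2), t=0.9273
    cross y-line → (5,1), t=1.3562
    cross y-line → (5,0), t=2.3915 (wall)
  → r_4 = 2.3915

ranges = [1.7496, 0.8776, 1.5127, 2.3915]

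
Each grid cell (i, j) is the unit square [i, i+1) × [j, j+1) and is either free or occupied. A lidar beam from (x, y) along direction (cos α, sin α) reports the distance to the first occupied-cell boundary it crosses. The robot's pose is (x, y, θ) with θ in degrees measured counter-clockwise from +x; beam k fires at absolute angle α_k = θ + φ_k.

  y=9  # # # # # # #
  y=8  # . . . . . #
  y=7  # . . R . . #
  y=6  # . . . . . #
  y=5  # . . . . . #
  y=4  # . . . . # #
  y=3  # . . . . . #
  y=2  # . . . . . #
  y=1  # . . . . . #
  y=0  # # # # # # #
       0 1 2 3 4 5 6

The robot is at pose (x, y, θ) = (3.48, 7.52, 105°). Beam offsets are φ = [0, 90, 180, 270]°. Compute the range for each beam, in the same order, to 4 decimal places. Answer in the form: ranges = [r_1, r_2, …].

ranges = [1.5322, 2.5675, 6.7500, 2.6089]

beam 1: φ=0°, α=105°
  d=(-0.2588,0.9659)  start (3,7)  tX=1.8546 tY=0.4969  stride 1/|dx|=3.8637 1/|dy|=1.0353
    cross y-line → (3,8), t=0.4969
    cross y-line → (3,9), t=1.5322 (wall)
  → r_1 = 1.5322
beam 2: φ=90°, α=195°
  d=(-0.9659,-0.2588)  start (3,7)  tX=0.4969 tY=2.0091  stride 1/|dx|=1.0353 1/|dy|=3.8637
    cross x-line → (2,7), t=0.4969
    cross x-line → (1,7), t=1.5322
    cross y-line → (1,6), t=2.0091
    cross x-line → (0,6), t=2.5675 (wall)
  → r_2 = 2.5675
beam 3: φ=180°, α=285°
  d=(0.2588,-0.9659)  start (3,7)  tX=2.0091 tY=0.5383  stride 1/|dx|=3.8637 1/|dy|=1.0353
    cross y-line → (3,6), t=0.5383
    cross y-line → (3,5), t=1.5736
    cross x-line → (4,5), t=2.0091
    cross y-line → (4,4), t=2.6089
    cross y-line → (4,3), t=3.6442
    cross y-line → (4,2), t=4.6794
    cross y-line → (4,1), t=5.7147
    cross x-line → (5,1), t=5.8728
    cross y-line → (5,0), t=6.7500 (wall)
  → r_3 = 6.7500
beam 4: φ=270°, α=15°
  d=(0.9659,0.2588)  start (3,7)  tX=0.5383 tY=1.8546  stride 1/|dx|=1.0353 1/|dy|=3.8637
    cross x-line → (4,7), t=0.5383
    cross x-line → (5,7), t=1.5736
    cross y-line → (5,8), t=1.8546
    cross x-line → (6,8), t=2.6089 (wall)
  → r_4 = 2.6089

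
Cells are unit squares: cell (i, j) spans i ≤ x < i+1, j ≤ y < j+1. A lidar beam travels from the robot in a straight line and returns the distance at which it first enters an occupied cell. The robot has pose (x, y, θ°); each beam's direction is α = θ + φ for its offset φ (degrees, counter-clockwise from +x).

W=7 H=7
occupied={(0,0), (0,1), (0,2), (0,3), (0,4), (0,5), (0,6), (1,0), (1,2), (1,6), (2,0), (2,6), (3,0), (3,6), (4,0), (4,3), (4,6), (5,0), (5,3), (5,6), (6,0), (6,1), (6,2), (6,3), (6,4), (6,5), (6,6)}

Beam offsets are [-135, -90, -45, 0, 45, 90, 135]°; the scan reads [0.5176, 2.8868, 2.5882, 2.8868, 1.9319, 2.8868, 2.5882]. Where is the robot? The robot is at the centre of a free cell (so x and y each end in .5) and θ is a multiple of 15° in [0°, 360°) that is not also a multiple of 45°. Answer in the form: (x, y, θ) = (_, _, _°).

Candidates: 22 free-cell centres × 16 headings = 352 poses. Raycast each; keep the one whose scan matches to 4 dp.
  (2.5, 3.5, 240°): beam 1 = 2.5882 ≠ 0.5176 ✗
  (2.5, 5.5, 195°): beam 1 = 0.5774 ≠ 0.5176 ✗
  (5.5, 2.5, 15°): beam 1 = 1.7321 ≠ 0.5176 ✗
  …
  (3.5, 3.5, 150°): r_1=0.5176, r_2=2.8868, r_3=2.5882, r_4=2.8868, r_5=1.9319, r_6=2.8868, r_7=2.5882 — all match ✓
Only this pose fits every beam.

(x, y, θ) = (3.5, 3.5, 150°)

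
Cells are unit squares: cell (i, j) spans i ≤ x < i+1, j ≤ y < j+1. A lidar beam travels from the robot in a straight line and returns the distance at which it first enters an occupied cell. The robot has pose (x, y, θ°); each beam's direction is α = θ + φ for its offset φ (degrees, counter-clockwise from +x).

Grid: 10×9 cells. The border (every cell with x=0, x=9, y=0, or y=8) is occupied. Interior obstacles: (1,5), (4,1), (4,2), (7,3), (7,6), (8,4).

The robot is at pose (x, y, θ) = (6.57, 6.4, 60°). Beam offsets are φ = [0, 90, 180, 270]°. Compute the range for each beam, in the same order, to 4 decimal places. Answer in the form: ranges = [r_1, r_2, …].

ranges = [1.8475, 3.2000, 3.9260, 0.4965]

beam 1: φ=0°, α=60°
  d=(0.5000,0.8660)  start (6,6)  tX=0.8600 tY=0.6928  stride 1/|dx|=2.0000 1/|dy|=1.1547
    cross y-line → (6,7), t=0.6928
    cross x-line → (7,7), t=0.8600
    cross y-line → (7,8), t=1.8475 (wall)
  → r_1 = 1.8475
beam 2: φ=90°, α=150°
  d=(-0.8660,0.5000)  start (6,6)  tX=0.6582 tY=1.2000  stride 1/|dx|=1.1547 1/|dy|=2.0000
    cross x-line → (5,6), t=0.6582
    cross y-line → (5,7), t=1.2000
    cross x-line → (4,7), t=1.8129
    cross x-line → (3,7), t=2.9676
    cross y-line → (3,8), t=3.2000 (wall)
  → r_2 = 3.2000
beam 3: φ=180°, α=240°
  d=(-0.5000,-0.8660)  start (6,6)  tX=1.1400 tY=0.4619  stride 1/|dx|=2.0000 1/|dy|=1.1547
    cross y-line → (6,5), t=0.4619
    cross x-line → (5,5), t=1.1400
    cross y-line → (5,4), t=1.6166
    cross y-line → (5,3), t=2.7713
    cross x-line → (4,3), t=3.1400
    cross y-line → (4,2), t=3.9260 (wall)
  → r_3 = 3.9260
beam 4: φ=270°, α=330°
  d=(0.8660,-0.5000)  start (6,6)  tX=0.4965 tY=0.8000  stride 1/|dx|=1.1547 1/|dy|=2.0000
    cross x-line → (7,6), t=0.4965 (wall)
  → r_4 = 0.4965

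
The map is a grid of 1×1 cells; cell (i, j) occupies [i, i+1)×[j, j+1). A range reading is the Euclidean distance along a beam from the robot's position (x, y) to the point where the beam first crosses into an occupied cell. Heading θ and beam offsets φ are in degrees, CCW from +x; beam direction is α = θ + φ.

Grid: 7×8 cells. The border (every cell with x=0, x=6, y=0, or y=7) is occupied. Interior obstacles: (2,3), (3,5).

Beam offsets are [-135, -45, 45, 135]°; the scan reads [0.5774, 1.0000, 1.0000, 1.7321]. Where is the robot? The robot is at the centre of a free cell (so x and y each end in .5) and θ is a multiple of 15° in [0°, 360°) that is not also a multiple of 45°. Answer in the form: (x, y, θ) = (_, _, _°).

(x, y, θ) = (4.5, 6.5, 195°)

Enumerate (i+0.5, j+0.5, θ) over the 28 free cells and 16 admissible headings. For each, cast all 4 beams and compare to the given ranges.
  (1.5, 3.5, 120°): beam 1 = 0.5176 ≠ 0.5774 ✗
  (2.5, 6.5, 120°): beam 1 = 3.6235 ≠ 0.5774 ✗
  (4.5, 1.5, 150°): beam 1 = 1.5529 ≠ 0.5774 ✗
  (5.5, 5.5, 165°): beam 2 = 1.7321 ≠ 1.0000 ✗
  (1.5, 3.5, 240°): beam 1 = 1.9319 ≠ 0.5774 ✗
  …
  (4.5, 6.5, 195°): r_1=0.5774, r_2=1.0000, r_3=1.0000, r_4=1.7321 — all match ✓
Only this pose fits every beam.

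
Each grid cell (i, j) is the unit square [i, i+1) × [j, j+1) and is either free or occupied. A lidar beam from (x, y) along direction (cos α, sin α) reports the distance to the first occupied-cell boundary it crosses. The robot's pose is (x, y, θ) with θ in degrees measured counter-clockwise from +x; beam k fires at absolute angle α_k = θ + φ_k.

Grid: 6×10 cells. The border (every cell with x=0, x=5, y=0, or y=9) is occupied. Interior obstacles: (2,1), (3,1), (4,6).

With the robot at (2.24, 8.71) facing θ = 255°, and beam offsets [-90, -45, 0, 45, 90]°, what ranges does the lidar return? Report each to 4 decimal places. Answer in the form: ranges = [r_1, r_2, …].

ranges = [1.1205, 1.4318, 4.7910, 5.5200, 2.8574]

beam 1: φ=-90°, α=165°
  d=(-0.9659,0.2588)  start (2,8)  tX=0.2485 tY=1.1205  stride 1/|dx|=1.0353 1/|dy|=3.8637
    cross x-line → (1,8), t=0.2485
    cross y-line → (1,9), t=1.1205 (wall)
  → r_1 = 1.1205
beam 2: φ=-45°, α=210°
  d=(-0.8660,-0.5000)  start (2,8)  tX=0.2771 tY=1.4200  stride 1/|dx|=1.1547 1/|dy|=2.0000
    cross x-line → (1,8), t=0.2771
    cross y-line → (1,7), t=1.4200
    cross x-line → (0,7), t=1.4318 (wall)
  → r_2 = 1.4318
beam 3: φ=0°, α=255°
  d=(-0.2588,-0.9659)  start (2,8)  tX=0.9273 tY=0.7350  stride 1/|dx|=3.8637 1/|dy|=1.0353
    cross y-line → (2,7), t=0.7350
    cross x-line → (1,7), t=0.9273
    cross y-line → (1,6), t=1.7703
    cross y-line → (1,5), t=2.8056
    cross y-line → (1,4), t=3.8409
    cross x-line → (0,4), t=4.7910 (wall)
  → r_3 = 4.7910
beam 4: φ=45°, α=300°
  d=(0.5000,-0.8660)  start (2,8)  tX=1.5200 tY=0.8198  stride 1/|dx|=2.0000 1/|dy|=1.1547
    cross y-line → (2,7), t=0.8198
    cross x-line → (3,7), t=1.5200
    cross y-line → (3,6), t=1.9745
    cross y-line → (3,5), t=3.1292
    cross x-line → (4,5), t=3.5200
    cross y-line → (4,4), t=4.2839
    cross y-line → (4,3), t=5.4386
    cross x-line → (5,3), t=5.5200 (wall)
  → r_4 = 5.5200
beam 5: φ=90°, α=345°
  d=(0.9659,-0.2588)  start (2,8)  tX=0.7868 tY=2.7432  stride 1/|dx|=1.0353 1/|dy|=3.8637
    cross x-line → (3,8), t=0.7868
    cross x-line → (4,8), t=1.8221
    cross y-line → (4,7), t=2.7432
    cross x-line → (5,7), t=2.8574 (wall)
  → r_5 = 2.8574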